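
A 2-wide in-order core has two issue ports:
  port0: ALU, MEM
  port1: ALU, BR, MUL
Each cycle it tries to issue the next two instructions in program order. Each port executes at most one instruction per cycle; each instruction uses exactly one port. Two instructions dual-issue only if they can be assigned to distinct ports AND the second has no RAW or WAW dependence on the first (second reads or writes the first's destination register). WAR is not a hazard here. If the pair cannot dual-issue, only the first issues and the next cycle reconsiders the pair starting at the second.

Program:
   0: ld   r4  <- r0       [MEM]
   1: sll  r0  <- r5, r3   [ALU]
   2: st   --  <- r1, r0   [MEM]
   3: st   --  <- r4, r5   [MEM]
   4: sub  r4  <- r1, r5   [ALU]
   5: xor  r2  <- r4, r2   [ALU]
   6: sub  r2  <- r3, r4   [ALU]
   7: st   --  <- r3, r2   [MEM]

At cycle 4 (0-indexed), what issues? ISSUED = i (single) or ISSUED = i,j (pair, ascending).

ISSUED = 6

  cy0 -> i0,i1 (ld sll) 2-wide
  cy1 -> i2 (st) no-port MEM/MEM
  cy2 -> i3,i4 (st sub) 2-wide
  cy3 -> i5 (xor) WAW r2
  cy4 -> i6 (sub) RAW r2
  cy5 -> i7 (st) tail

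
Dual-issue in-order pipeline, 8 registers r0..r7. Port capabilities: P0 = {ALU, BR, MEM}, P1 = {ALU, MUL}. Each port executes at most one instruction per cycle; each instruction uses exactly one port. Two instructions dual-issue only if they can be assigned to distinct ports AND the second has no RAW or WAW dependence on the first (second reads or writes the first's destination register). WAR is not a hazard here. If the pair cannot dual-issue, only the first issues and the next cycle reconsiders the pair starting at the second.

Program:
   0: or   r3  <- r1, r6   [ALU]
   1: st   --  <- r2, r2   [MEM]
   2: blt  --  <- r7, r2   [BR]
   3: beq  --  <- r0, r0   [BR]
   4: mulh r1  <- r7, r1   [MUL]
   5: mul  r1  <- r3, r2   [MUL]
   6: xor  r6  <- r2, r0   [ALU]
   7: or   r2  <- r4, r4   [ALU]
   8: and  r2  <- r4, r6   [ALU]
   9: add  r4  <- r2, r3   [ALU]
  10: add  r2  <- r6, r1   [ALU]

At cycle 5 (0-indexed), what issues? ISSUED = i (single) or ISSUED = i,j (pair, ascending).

  cy0 -> i0&i1 (or.ALU/st.MEM) 2-wide
  cy1 -> i2 (blt.BR) no-port BR/BR
  cy2 -> i3&i4 (beq.BR/mulh.MUL) 2-wide
  cy3 -> i5&i6 (mul.MUL/xor.ALU) 2-wide
  cy4 -> i7 (or.ALU) WAW r2
  cy5 -> i8 (and.ALU) RAW r2
  cy6 -> i9&i10 (add.ALU/add.ALU) 2-wide

ISSUED = 8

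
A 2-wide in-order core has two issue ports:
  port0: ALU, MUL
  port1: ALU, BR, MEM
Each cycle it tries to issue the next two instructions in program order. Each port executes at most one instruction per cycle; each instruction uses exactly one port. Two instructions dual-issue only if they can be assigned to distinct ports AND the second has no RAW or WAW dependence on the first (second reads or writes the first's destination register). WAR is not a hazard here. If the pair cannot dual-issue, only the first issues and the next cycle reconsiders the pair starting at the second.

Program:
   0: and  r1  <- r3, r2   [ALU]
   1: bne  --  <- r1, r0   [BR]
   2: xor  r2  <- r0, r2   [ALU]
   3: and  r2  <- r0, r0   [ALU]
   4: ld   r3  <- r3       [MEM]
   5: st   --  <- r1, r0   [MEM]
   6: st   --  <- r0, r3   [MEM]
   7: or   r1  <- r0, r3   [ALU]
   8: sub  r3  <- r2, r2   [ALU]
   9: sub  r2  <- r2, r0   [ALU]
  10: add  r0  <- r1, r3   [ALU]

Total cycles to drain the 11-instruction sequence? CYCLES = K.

CYCLES = 7

  cy0 -> i0 (and.ALU) RAW r1
  cy1 -> i1,i2 (bne.BR xor.ALU) dual
  cy2 -> i3,i4 (and.ALU ld.MEM) dual
  cy3 -> i5 (st.MEM) no-port MEM/MEM
  cy4 -> i6,i7 (st.MEM or.ALU) dual
  cy5 -> i8,i9 (sub.ALU sub.ALU) dual
  cy6 -> i10 (add.ALU) tail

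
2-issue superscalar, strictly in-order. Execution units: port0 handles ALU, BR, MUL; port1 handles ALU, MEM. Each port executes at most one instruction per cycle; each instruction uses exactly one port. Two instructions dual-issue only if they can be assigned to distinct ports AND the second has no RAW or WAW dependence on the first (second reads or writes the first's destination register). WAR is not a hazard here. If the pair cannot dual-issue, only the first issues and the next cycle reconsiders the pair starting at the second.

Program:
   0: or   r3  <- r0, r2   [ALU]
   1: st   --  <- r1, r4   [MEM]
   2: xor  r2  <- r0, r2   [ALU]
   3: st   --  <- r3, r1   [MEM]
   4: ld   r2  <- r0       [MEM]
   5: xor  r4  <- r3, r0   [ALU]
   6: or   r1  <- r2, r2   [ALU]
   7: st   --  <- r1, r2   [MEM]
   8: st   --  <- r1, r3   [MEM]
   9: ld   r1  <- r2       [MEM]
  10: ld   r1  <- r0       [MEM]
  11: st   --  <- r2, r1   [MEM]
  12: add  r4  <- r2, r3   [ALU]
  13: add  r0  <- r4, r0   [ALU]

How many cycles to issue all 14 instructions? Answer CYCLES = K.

CYCLES = 10

  cy0 -> i0&i1 (or.ALU st.MEM) pair
  cy1 -> i2&i3 (xor.ALU st.MEM) pair
  cy2 -> i4&i5 (ld.MEM xor.ALU) pair
  cy3 -> i6 (or.ALU) RAW r1
  cy4 -> i7 (st.MEM) no-port MEM/MEM
  cy5 -> i8 (st.MEM) no-port MEM/MEM
  cy6 -> i9 (ld.MEM) no-port MEM/MEM
  cy7 -> i10 (ld.MEM) no-port MEM/MEM
  cy8 -> i11&i12 (st.MEM add.ALU) pair
  cy9 -> i13 (add.ALU) tail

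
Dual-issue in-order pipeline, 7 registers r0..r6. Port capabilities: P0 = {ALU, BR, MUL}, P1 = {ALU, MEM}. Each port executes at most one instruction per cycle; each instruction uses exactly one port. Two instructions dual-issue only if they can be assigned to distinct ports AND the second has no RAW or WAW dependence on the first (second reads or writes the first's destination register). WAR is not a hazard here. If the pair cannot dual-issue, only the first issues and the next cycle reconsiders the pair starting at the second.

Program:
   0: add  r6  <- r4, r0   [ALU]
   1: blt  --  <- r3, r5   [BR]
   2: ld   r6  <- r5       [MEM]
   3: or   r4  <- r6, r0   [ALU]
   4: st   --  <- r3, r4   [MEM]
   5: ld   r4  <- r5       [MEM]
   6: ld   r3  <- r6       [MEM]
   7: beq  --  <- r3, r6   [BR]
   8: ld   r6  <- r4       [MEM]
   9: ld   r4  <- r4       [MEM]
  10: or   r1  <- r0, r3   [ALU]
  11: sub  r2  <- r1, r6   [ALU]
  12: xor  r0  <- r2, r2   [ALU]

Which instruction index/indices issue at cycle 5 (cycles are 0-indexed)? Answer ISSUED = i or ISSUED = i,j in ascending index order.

0. add.ALU/blt.BR @i0&i1  | 2-wide
1. ld.MEM @i2  | RAW r6
2. or.ALU @i3  | RAW r4
3. st.MEM @i4  | no-port MEM/MEM
4. ld.MEM @i5  | no-port MEM/MEM
5. ld.MEM @i6  | RAW r3
6. beq.BR/ld.MEM @i7&i8  | 2-wide
7. ld.MEM/or.ALU @i9&i10  | 2-wide
8. sub.ALU @i11  | RAW r2
9. xor.ALU @i12  | tail

ISSUED = 6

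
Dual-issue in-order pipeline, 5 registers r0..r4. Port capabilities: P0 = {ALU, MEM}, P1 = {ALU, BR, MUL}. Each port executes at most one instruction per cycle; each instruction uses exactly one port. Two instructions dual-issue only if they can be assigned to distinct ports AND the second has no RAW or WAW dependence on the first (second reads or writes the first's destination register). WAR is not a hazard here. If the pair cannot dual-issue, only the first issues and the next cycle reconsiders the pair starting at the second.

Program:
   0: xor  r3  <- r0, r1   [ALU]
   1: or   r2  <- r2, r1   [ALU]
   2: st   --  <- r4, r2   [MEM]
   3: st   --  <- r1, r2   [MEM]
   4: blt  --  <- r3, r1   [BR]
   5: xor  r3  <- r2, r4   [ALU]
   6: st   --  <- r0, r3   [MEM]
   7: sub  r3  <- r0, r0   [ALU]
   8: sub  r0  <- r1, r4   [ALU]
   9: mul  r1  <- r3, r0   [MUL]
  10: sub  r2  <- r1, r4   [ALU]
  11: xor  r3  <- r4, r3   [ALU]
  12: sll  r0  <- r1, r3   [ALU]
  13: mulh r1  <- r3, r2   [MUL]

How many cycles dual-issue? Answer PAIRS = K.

[0] i0&i1  xor.ALU;or.ALU  -- pair
[1] i2  st.MEM  -- no-port MEM/MEM
[2] i3&i4  st.MEM;blt.BR  -- pair
[3] i5  xor.ALU  -- RAW r3
[4] i6&i7  st.MEM;sub.ALU  -- pair
[5] i8  sub.ALU  -- RAW r0
[6] i9  mul.MUL  -- RAW r1
[7] i10&i11  sub.ALU;xor.ALU  -- pair
[8] i12&i13  sll.ALU;mulh.MUL  -- pair

PAIRS = 5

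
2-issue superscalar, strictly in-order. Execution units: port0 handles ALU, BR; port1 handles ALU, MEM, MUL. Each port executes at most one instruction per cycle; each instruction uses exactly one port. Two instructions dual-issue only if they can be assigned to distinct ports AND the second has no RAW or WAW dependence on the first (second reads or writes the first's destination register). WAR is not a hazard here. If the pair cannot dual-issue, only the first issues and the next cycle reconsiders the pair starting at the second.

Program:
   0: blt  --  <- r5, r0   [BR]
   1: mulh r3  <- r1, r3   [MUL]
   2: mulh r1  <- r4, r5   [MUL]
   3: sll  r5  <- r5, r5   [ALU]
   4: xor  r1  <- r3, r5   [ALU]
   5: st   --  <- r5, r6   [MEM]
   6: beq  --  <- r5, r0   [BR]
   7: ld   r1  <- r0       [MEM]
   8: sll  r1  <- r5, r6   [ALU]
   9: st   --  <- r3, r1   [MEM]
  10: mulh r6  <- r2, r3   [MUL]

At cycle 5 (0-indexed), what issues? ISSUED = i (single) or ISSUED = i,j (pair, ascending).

ISSUED = 9

t=0 i0+i1:blt.BR mulh.MUL ; 2-wide
t=1 i2+i3:mulh.MUL sll.ALU ; 2-wide
t=2 i4+i5:xor.ALU st.MEM ; 2-wide
t=3 i6+i7:beq.BR ld.MEM ; 2-wide
t=4 i8:sll.ALU ; RAW r1
t=5 i9:st.MEM ; no-port MEM/MUL
t=6 i10:mulh.MUL ; tail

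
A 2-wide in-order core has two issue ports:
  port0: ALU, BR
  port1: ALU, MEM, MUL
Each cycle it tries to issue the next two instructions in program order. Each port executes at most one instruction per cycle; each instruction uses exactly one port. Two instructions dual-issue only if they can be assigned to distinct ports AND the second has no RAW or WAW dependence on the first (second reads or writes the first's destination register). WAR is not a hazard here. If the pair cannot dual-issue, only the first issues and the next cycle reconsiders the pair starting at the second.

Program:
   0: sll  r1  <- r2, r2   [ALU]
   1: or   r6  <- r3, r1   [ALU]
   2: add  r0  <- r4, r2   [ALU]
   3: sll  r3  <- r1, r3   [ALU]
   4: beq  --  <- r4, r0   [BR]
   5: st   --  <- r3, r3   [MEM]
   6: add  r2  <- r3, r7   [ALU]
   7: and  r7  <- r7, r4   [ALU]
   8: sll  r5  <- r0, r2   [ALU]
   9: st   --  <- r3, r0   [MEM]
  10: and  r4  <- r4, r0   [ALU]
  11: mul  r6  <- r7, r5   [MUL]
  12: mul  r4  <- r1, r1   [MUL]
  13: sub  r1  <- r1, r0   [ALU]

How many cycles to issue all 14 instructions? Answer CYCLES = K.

#0 head=0: sll.ALU i0 RAW r1
#1 head=1: or.ALU add.ALU i1/i2 pair
#2 head=3: sll.ALU beq.BR i3/i4 pair
#3 head=5: st.MEM add.ALU i5/i6 pair
#4 head=7: and.ALU sll.ALU i7/i8 pair
#5 head=9: st.MEM and.ALU i9/i10 pair
#6 head=11: mul.MUL i11 no-port MUL/MUL
#7 head=12: mul.MUL sub.ALU i12/i13 pair

CYCLES = 8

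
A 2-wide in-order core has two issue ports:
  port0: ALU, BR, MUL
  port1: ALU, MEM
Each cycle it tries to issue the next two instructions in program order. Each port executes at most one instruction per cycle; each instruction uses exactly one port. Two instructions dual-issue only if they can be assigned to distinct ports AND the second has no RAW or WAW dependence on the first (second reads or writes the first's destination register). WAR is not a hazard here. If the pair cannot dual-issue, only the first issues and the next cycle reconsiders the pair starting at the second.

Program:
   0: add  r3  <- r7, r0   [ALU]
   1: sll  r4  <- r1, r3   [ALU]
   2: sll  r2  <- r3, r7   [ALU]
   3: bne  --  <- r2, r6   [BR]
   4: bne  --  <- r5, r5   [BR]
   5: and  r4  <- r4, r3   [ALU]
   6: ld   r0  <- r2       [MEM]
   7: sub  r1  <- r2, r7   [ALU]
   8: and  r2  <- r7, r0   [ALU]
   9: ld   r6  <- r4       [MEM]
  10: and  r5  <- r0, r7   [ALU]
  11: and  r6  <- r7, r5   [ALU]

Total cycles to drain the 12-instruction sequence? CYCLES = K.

CYCLES = 8

c0: i0 add.ALU  RAW r3
c1: i1+i2 sll.ALU/sll.ALU  pair
c2: i3 bne.BR  no-port BR/BR
c3: i4+i5 bne.BR/and.ALU  pair
c4: i6+i7 ld.MEM/sub.ALU  pair
c5: i8+i9 and.ALU/ld.MEM  pair
c6: i10 and.ALU  RAW r5
c7: i11 and.ALU  tail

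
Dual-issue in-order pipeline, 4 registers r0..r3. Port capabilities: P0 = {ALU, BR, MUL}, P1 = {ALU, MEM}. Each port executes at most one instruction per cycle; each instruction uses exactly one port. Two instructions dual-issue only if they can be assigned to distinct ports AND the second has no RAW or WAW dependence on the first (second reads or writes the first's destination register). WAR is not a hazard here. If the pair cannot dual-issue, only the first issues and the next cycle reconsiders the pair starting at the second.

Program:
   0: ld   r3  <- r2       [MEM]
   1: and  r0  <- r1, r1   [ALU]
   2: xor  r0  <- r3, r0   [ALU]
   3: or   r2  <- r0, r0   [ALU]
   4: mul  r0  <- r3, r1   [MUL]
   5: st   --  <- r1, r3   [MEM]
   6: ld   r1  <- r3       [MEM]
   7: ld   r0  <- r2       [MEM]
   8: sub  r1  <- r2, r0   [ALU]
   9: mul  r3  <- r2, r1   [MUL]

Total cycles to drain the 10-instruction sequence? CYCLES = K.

CYCLES = 8

  cy0 -> i0+i1 (ld.MEM/and.ALU) dual
  cy1 -> i2 (xor.ALU) RAW r0
  cy2 -> i3+i4 (or.ALU/mul.MUL) dual
  cy3 -> i5 (st.MEM) no-port MEM/MEM
  cy4 -> i6 (ld.MEM) no-port MEM/MEM
  cy5 -> i7 (ld.MEM) RAW r0
  cy6 -> i8 (sub.ALU) RAW r1
  cy7 -> i9 (mul.MUL) tail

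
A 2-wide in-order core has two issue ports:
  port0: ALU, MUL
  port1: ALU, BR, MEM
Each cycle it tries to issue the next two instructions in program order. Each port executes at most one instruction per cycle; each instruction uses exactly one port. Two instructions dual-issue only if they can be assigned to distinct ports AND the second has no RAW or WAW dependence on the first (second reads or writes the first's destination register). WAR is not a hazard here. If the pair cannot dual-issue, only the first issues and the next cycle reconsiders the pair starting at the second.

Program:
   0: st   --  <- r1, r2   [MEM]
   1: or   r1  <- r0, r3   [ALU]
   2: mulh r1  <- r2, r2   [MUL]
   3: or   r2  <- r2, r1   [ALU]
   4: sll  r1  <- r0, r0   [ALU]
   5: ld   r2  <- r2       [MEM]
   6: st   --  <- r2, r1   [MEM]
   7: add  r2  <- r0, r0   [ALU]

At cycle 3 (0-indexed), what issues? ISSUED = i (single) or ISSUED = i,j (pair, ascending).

ISSUED = 5

[0] i0+i1  st.MEM or.ALU  -- dual
[1] i2  mulh.MUL  -- RAW r1
[2] i3+i4  or.ALU sll.ALU  -- dual
[3] i5  ld.MEM  -- no-port MEM/MEM
[4] i6+i7  st.MEM add.ALU  -- dual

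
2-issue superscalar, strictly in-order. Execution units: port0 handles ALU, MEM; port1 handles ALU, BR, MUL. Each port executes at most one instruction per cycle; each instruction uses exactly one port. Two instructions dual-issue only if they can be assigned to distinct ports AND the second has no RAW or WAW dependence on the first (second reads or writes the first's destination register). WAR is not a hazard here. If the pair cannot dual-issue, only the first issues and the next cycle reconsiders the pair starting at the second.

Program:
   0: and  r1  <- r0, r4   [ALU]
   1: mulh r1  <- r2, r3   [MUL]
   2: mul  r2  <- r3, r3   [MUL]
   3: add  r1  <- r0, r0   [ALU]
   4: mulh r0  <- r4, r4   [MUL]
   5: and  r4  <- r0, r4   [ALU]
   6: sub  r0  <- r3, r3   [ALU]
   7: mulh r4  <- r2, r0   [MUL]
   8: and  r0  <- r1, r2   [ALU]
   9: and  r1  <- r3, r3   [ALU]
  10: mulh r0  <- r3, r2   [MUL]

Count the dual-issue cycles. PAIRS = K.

PAIRS = 4

t=0 i0:and.ALU ; WAW r1
t=1 i1:mulh.MUL ; no-port MUL/MUL
t=2 i2+i3:mul.MUL add.ALU ; 2-wide
t=3 i4:mulh.MUL ; RAW r0
t=4 i5+i6:and.ALU sub.ALU ; 2-wide
t=5 i7+i8:mulh.MUL and.ALU ; 2-wide
t=6 i9+i10:and.ALU mulh.MUL ; 2-wide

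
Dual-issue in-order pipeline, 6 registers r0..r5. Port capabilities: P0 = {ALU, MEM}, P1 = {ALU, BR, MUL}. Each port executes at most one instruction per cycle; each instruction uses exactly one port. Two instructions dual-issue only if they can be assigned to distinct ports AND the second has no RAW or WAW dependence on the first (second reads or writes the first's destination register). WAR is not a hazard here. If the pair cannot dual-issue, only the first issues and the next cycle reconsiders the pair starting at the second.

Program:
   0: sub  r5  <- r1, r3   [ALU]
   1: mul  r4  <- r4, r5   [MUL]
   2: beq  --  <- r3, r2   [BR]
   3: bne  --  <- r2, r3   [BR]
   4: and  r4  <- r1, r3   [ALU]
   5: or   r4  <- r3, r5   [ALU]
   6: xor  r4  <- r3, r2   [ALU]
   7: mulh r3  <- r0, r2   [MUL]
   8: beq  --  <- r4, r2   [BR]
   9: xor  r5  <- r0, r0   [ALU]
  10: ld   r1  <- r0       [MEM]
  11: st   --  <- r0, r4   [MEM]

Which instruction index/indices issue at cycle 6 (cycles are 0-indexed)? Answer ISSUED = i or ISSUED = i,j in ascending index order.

ISSUED = 8,9

  cy0 -> i0 (sub.ALU) RAW r5
  cy1 -> i1 (mul.MUL) no-port MUL/BR
  cy2 -> i2 (beq.BR) no-port BR/BR
  cy3 -> i3+i4 (bne.BR and.ALU) pair
  cy4 -> i5 (or.ALU) WAW r4
  cy5 -> i6+i7 (xor.ALU mulh.MUL) pair
  cy6 -> i8+i9 (beq.BR xor.ALU) pair
  cy7 -> i10 (ld.MEM) no-port MEM/MEM
  cy8 -> i11 (st.MEM) tail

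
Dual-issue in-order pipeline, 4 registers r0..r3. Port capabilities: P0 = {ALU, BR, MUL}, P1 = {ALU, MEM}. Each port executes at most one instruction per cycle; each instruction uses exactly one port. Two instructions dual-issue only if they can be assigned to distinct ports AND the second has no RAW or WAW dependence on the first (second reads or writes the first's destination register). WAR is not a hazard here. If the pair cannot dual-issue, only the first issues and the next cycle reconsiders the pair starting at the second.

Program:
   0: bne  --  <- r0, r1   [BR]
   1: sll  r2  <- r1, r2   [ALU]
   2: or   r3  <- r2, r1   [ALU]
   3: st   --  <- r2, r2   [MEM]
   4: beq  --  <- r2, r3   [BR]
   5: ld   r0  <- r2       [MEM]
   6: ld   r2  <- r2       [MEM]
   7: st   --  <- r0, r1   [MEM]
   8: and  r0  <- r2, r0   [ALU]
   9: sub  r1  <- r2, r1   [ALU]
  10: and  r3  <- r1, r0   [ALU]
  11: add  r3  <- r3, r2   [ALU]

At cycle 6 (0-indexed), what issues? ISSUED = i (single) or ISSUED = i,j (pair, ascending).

ISSUED = 10

0. bne.BR;sll.ALU @i0&i1  | 2-wide
1. or.ALU;st.MEM @i2&i3  | 2-wide
2. beq.BR;ld.MEM @i4&i5  | 2-wide
3. ld.MEM @i6  | no-port MEM/MEM
4. st.MEM;and.ALU @i7&i8  | 2-wide
5. sub.ALU @i9  | RAW r1
6. and.ALU @i10  | RAW+WAW r3
7. add.ALU @i11  | tail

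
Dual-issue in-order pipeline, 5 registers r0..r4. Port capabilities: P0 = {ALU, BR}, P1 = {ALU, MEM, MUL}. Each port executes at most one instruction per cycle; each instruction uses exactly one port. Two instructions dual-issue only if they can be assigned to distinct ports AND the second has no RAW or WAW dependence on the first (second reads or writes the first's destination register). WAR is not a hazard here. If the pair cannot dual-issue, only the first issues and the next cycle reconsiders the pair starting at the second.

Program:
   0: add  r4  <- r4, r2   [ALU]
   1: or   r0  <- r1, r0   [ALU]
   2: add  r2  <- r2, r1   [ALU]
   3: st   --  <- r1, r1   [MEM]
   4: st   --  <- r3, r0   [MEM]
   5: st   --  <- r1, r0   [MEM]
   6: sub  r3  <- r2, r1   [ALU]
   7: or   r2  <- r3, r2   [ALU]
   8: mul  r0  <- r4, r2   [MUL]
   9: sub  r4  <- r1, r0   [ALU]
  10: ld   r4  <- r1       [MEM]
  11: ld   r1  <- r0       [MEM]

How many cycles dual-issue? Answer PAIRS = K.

#0 head=0: add+or i0/i1 2-wide
#1 head=2: add+st i2/i3 2-wide
#2 head=4: st i4 no-port MEM/MEM
#3 head=5: st+sub i5/i6 2-wide
#4 head=7: or i7 RAW r2
#5 head=8: mul i8 RAW r0
#6 head=9: sub i9 WAW r4
#7 head=10: ld i10 no-port MEM/MEM
#8 head=11: ld i11 tail

PAIRS = 3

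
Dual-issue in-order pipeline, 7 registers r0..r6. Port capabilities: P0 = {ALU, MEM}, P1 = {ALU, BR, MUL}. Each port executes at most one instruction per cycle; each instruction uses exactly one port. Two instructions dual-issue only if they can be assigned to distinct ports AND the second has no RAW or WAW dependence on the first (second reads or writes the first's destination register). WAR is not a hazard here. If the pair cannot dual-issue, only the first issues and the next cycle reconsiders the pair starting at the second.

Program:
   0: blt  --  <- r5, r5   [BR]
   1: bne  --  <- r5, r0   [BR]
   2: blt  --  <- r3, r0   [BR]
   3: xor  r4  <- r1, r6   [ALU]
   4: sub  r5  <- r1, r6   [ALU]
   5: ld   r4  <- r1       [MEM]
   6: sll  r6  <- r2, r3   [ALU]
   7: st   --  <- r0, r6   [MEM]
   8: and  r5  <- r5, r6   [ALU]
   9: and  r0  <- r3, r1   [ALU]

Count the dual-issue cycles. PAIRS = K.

PAIRS = 3

[0] i0  blt.BR  -- no-port BR/BR
[1] i1  bne.BR  -- no-port BR/BR
[2] i2,i3  blt.BR;xor.ALU  -- dual
[3] i4,i5  sub.ALU;ld.MEM  -- dual
[4] i6  sll.ALU  -- RAW r6
[5] i7,i8  st.MEM;and.ALU  -- dual
[6] i9  and.ALU  -- tail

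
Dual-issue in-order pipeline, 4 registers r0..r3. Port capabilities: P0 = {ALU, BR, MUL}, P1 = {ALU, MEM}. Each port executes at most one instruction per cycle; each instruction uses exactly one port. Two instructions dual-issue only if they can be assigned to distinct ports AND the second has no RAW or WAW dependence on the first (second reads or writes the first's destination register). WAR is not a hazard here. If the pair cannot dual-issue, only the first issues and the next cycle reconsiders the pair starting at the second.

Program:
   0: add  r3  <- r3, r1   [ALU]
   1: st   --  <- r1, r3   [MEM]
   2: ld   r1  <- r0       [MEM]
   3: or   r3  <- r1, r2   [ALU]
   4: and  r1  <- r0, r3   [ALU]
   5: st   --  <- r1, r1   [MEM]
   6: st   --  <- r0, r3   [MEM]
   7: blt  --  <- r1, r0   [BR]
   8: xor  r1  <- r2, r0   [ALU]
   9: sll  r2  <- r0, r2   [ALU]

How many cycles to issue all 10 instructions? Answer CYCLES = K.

CYCLES = 8

[0] i0  add  -- RAW r3
[1] i1  st  -- no-port MEM/MEM
[2] i2  ld  -- RAW r1
[3] i3  or  -- RAW r3
[4] i4  and  -- RAW r1
[5] i5  st  -- no-port MEM/MEM
[6] i6/i7  st;blt  -- dual
[7] i8/i9  xor;sll  -- dual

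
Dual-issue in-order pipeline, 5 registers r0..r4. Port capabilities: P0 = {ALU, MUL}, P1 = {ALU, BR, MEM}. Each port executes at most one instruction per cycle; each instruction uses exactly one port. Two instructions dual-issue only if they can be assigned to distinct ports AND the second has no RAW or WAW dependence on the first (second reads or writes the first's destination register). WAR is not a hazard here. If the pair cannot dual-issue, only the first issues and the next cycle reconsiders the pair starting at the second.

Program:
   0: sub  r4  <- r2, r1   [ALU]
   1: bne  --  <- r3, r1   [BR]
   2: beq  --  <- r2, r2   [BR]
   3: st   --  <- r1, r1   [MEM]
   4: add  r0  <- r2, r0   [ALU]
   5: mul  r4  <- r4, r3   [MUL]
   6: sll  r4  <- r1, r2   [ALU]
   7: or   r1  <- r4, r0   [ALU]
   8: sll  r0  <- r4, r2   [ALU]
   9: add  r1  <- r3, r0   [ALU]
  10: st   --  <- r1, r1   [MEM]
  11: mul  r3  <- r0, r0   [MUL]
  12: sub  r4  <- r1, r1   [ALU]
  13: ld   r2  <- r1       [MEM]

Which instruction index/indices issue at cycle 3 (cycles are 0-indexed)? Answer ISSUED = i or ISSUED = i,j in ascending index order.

c0: i0&i1 sub bne  2-wide
c1: i2 beq  no-port BR/MEM
c2: i3&i4 st add  2-wide
c3: i5 mul  WAW r4
c4: i6 sll  RAW r4
c5: i7&i8 or sll  2-wide
c6: i9 add  RAW r1
c7: i10&i11 st mul  2-wide
c8: i12&i13 sub ld  2-wide

ISSUED = 5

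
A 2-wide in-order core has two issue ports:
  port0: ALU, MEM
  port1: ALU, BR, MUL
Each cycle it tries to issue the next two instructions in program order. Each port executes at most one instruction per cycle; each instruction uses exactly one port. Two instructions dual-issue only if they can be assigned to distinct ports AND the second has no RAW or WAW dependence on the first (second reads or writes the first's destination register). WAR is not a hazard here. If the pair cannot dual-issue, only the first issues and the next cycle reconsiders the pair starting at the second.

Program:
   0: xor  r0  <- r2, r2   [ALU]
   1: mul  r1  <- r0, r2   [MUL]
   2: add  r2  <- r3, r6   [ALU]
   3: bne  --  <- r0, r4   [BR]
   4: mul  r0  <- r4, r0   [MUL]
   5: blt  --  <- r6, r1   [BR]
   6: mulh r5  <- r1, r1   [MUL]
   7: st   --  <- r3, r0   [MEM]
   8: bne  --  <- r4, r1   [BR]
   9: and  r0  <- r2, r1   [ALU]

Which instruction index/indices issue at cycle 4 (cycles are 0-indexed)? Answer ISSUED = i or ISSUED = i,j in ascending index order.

ISSUED = 5

#0 head=0: xor.ALU i0 RAW r0
#1 head=1: mul.MUL;add.ALU i1/i2 pair
#2 head=3: bne.BR i3 no-port BR/MUL
#3 head=4: mul.MUL i4 no-port MUL/BR
#4 head=5: blt.BR i5 no-port BR/MUL
#5 head=6: mulh.MUL;st.MEM i6/i7 pair
#6 head=8: bne.BR;and.ALU i8/i9 pair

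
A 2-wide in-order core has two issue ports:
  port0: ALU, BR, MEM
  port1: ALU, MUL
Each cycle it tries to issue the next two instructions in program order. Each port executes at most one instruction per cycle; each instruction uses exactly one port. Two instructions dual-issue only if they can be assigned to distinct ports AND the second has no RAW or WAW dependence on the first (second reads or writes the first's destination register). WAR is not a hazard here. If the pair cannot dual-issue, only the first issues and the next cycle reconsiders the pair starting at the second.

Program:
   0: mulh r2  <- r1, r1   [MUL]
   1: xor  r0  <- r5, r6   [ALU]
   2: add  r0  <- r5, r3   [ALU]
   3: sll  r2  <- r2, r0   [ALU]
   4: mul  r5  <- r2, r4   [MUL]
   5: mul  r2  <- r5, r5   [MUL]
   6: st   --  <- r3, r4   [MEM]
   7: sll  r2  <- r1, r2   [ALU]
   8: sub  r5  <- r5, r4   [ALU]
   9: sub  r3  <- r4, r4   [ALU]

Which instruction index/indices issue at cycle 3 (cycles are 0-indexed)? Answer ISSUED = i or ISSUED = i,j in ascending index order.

c0: i0+i1 mulh+xor  dual
c1: i2 add  RAW r0
c2: i3 sll  RAW r2
c3: i4 mul  no-port MUL/MUL
c4: i5+i6 mul+st  dual
c5: i7+i8 sll+sub  dual
c6: i9 sub  tail

ISSUED = 4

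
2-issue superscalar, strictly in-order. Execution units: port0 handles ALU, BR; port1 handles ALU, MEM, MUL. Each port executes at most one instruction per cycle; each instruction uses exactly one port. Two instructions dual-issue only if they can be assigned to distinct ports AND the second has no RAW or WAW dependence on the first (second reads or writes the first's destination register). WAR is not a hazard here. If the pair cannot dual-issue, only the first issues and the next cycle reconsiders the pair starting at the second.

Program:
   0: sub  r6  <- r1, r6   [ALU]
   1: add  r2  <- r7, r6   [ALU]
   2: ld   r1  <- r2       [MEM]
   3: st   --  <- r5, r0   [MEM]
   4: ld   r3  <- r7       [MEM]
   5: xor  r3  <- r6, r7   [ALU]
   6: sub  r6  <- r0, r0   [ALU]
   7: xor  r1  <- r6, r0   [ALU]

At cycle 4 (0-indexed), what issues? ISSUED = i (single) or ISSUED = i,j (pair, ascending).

c0: i0 sub  RAW r6
c1: i1 add  RAW r2
c2: i2 ld  no-port MEM/MEM
c3: i3 st  no-port MEM/MEM
c4: i4 ld  WAW r3
c5: i5+i6 xor+sub  dual
c6: i7 xor  tail

ISSUED = 4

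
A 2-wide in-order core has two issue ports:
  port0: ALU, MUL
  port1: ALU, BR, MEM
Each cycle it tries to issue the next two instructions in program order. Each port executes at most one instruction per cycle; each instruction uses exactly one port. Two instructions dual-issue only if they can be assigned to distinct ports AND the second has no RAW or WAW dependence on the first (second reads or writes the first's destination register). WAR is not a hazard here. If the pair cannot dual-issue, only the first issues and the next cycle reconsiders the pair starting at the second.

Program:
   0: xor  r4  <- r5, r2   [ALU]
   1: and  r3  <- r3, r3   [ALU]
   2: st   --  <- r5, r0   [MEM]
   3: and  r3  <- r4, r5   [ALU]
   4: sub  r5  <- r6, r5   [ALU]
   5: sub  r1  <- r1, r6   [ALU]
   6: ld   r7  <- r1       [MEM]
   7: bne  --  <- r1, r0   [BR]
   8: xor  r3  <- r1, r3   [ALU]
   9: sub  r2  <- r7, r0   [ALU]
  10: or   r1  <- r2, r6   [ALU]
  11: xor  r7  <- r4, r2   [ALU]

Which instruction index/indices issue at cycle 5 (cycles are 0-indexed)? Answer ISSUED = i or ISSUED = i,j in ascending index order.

ISSUED = 9

t=0 i0/i1:xor.ALU+and.ALU ; dual
t=1 i2/i3:st.MEM+and.ALU ; dual
t=2 i4/i5:sub.ALU+sub.ALU ; dual
t=3 i6:ld.MEM ; no-port MEM/BR
t=4 i7/i8:bne.BR+xor.ALU ; dual
t=5 i9:sub.ALU ; RAW r2
t=6 i10/i11:or.ALU+xor.ALU ; dual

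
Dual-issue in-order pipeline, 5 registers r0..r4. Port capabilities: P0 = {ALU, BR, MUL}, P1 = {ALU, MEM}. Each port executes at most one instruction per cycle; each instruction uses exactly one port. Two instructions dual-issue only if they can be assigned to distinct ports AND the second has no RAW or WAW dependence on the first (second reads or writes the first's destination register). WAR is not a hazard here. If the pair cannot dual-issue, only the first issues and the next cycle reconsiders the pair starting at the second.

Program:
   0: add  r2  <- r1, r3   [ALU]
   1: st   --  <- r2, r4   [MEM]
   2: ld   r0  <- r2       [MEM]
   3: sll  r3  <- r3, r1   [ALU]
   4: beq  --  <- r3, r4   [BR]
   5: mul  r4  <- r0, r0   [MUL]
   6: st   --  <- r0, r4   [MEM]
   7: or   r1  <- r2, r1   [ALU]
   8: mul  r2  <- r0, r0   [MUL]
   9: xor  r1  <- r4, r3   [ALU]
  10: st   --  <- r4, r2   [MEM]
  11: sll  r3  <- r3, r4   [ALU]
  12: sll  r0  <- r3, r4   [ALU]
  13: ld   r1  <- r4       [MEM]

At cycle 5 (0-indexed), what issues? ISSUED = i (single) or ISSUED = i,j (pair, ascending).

ISSUED = 6,7

[0] i0  add.ALU  -- RAW r2
[1] i1  st.MEM  -- no-port MEM/MEM
[2] i2,i3  ld.MEM;sll.ALU  -- pair
[3] i4  beq.BR  -- no-port BR/MUL
[4] i5  mul.MUL  -- RAW r4
[5] i6,i7  st.MEM;or.ALU  -- pair
[6] i8,i9  mul.MUL;xor.ALU  -- pair
[7] i10,i11  st.MEM;sll.ALU  -- pair
[8] i12,i13  sll.ALU;ld.MEM  -- pair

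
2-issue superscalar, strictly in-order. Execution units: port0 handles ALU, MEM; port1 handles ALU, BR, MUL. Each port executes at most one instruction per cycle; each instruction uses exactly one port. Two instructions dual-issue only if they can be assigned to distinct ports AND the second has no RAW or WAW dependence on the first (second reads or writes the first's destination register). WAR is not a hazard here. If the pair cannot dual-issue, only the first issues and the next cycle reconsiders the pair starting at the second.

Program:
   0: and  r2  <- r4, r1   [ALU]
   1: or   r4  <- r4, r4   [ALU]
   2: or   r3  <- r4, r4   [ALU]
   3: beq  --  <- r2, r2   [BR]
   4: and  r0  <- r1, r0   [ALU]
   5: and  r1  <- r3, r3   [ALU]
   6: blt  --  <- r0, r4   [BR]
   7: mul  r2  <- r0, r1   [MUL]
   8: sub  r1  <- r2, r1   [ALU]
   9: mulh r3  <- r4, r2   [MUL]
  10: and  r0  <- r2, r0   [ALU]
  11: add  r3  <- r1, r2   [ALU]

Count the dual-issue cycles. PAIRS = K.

0. and+or @i0+i1  | 2-wide
1. or+beq @i2+i3  | 2-wide
2. and+and @i4+i5  | 2-wide
3. blt @i6  | no-port BR/MUL
4. mul @i7  | RAW r2
5. sub+mulh @i8+i9  | 2-wide
6. and+add @i10+i11  | 2-wide

PAIRS = 5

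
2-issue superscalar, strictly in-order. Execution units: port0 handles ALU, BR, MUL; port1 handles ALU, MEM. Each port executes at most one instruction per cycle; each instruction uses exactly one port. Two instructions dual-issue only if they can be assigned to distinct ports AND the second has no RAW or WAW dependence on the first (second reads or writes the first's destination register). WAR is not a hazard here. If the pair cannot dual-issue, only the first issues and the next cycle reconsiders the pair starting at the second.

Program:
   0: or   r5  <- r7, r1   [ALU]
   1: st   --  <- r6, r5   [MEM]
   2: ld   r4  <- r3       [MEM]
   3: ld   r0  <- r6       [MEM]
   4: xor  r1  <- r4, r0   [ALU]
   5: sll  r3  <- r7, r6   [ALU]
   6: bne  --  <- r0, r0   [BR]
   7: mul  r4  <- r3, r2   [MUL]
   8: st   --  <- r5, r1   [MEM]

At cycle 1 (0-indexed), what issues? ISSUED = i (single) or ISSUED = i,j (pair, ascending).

ISSUED = 1

  cy0 -> i0 (or) RAW r5
  cy1 -> i1 (st) no-port MEM/MEM
  cy2 -> i2 (ld) no-port MEM/MEM
  cy3 -> i3 (ld) RAW r0
  cy4 -> i4,i5 (xor+sll) pair
  cy5 -> i6 (bne) no-port BR/MUL
  cy6 -> i7,i8 (mul+st) pair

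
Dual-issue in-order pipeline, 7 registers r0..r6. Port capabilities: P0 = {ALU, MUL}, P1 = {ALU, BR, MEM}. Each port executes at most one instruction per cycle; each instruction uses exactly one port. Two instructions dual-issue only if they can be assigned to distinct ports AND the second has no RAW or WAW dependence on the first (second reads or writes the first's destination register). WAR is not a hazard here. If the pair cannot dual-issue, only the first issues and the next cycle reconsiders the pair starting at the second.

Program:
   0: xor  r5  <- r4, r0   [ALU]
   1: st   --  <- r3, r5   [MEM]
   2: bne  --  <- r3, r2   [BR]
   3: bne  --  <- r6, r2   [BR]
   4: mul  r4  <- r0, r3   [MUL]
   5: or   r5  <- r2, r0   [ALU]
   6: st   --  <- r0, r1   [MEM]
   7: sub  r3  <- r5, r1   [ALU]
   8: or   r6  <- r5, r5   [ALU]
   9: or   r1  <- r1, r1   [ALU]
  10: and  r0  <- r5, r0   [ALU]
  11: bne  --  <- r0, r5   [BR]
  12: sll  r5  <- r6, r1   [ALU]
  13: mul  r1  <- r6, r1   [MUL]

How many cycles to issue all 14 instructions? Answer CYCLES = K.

[0] i0  xor  -- RAW r5
[1] i1  st  -- no-port MEM/BR
[2] i2  bne  -- no-port BR/BR
[3] i3/i4  bne mul  -- pair
[4] i5/i6  or st  -- pair
[5] i7/i8  sub or  -- pair
[6] i9/i10  or and  -- pair
[7] i11/i12  bne sll  -- pair
[8] i13  mul  -- tail

CYCLES = 9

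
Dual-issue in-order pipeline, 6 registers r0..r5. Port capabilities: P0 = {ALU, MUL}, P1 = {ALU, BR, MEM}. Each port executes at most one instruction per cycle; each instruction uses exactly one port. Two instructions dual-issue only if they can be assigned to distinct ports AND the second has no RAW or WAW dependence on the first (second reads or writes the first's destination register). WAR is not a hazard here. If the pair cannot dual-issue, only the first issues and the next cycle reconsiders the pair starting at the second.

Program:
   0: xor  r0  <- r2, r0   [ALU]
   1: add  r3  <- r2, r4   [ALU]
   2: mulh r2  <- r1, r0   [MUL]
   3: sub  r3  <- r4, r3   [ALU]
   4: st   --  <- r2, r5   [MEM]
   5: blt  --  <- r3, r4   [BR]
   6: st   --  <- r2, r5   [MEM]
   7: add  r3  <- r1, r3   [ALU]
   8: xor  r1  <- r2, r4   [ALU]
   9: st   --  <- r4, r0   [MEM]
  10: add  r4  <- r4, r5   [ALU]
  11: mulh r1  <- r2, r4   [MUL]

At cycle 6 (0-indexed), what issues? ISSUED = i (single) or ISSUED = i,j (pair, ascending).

ISSUED = 10

  cy0 -> i0&i1 (xor/add) dual
  cy1 -> i2&i3 (mulh/sub) dual
  cy2 -> i4 (st) no-port MEM/BR
  cy3 -> i5 (blt) no-port BR/MEM
  cy4 -> i6&i7 (st/add) dual
  cy5 -> i8&i9 (xor/st) dual
  cy6 -> i10 (add) RAW r4
  cy7 -> i11 (mulh) tail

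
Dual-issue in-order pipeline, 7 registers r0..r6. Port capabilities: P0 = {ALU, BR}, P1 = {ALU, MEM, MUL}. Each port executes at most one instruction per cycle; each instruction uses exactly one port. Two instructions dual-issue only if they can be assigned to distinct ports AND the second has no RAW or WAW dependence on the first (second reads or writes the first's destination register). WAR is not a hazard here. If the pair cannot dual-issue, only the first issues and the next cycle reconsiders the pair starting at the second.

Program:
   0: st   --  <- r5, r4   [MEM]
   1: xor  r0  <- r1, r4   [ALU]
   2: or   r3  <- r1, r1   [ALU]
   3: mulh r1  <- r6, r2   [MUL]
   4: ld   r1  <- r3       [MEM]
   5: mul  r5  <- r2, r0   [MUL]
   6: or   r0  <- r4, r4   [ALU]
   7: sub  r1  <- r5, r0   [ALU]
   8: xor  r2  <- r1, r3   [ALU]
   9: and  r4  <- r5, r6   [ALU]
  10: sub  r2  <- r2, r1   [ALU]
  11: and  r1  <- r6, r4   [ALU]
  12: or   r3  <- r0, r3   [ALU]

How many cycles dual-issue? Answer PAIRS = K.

0. st+xor @i0/i1  | pair
1. or+mulh @i2/i3  | pair
2. ld @i4  | no-port MEM/MUL
3. mul+or @i5/i6  | pair
4. sub @i7  | RAW r1
5. xor+and @i8/i9  | pair
6. sub+and @i10/i11  | pair
7. or @i12  | tail

PAIRS = 5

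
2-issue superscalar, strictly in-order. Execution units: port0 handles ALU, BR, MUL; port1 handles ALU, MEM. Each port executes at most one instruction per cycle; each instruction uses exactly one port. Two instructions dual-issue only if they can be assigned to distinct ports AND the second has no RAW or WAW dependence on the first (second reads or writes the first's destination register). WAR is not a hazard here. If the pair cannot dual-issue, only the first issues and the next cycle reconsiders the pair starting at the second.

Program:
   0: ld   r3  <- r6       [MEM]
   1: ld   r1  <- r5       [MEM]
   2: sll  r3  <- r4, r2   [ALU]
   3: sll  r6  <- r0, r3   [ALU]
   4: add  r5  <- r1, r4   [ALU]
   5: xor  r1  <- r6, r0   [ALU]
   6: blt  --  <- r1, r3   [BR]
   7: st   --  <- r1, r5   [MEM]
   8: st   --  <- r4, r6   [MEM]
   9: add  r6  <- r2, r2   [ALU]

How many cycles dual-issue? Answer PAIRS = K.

#0 head=0: ld.MEM i0 no-port MEM/MEM
#1 head=1: ld.MEM/sll.ALU i1+i2 pair
#2 head=3: sll.ALU/add.ALU i3+i4 pair
#3 head=5: xor.ALU i5 RAW r1
#4 head=6: blt.BR/st.MEM i6+i7 pair
#5 head=8: st.MEM/add.ALU i8+i9 pair

PAIRS = 4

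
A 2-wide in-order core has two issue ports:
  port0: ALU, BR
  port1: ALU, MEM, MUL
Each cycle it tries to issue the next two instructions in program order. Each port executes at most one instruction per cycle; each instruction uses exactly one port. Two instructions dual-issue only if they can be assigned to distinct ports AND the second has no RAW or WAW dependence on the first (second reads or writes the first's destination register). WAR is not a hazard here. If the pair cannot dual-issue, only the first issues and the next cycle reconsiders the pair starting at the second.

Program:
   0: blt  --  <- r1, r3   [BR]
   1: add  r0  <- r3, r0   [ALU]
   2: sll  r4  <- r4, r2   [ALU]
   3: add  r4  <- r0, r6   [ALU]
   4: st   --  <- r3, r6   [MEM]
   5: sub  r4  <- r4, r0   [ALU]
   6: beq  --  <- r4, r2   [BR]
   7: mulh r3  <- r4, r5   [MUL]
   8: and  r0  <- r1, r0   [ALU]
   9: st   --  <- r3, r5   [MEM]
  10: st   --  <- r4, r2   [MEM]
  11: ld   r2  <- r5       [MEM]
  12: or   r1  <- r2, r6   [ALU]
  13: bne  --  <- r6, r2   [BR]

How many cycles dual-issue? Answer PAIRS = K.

PAIRS = 5

  cy0 -> i0&i1 (blt;add) 2-wide
  cy1 -> i2 (sll) WAW r4
  cy2 -> i3&i4 (add;st) 2-wide
  cy3 -> i5 (sub) RAW r4
  cy4 -> i6&i7 (beq;mulh) 2-wide
  cy5 -> i8&i9 (and;st) 2-wide
  cy6 -> i10 (st) no-port MEM/MEM
  cy7 -> i11 (ld) RAW r2
  cy8 -> i12&i13 (or;bne) 2-wide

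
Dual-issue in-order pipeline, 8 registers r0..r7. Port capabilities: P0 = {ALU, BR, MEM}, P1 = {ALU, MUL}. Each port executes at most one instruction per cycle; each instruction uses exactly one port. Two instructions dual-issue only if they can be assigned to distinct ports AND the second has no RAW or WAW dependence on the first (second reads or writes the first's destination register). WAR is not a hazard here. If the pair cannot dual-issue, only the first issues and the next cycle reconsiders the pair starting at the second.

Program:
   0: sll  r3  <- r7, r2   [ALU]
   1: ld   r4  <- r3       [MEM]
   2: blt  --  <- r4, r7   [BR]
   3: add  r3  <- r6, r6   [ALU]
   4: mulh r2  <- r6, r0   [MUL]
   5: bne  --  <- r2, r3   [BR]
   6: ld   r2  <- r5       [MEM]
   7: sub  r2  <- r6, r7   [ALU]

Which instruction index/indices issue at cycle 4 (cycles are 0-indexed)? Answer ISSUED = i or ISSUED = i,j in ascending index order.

0. sll @i0  | RAW r3
1. ld @i1  | no-port MEM/BR
2. blt;add @i2,i3  | 2-wide
3. mulh @i4  | RAW r2
4. bne @i5  | no-port BR/MEM
5. ld @i6  | WAW r2
6. sub @i7  | tail

ISSUED = 5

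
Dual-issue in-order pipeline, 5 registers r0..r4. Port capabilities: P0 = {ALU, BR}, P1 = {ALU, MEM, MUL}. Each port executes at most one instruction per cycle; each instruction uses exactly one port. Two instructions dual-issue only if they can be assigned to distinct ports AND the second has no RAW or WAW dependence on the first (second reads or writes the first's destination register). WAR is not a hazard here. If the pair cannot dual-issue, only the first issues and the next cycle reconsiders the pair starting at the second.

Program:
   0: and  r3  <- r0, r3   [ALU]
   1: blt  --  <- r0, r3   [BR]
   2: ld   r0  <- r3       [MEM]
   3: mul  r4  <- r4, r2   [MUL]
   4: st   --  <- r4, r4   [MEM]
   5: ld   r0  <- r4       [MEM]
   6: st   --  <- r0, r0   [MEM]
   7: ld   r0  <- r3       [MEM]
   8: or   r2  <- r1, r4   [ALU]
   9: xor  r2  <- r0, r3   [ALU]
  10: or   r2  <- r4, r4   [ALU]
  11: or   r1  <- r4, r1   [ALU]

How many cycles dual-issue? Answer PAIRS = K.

PAIRS = 3

  cy0 -> i0 (and.ALU) RAW r3
  cy1 -> i1/i2 (blt.BR;ld.MEM) 2-wide
  cy2 -> i3 (mul.MUL) no-port MUL/MEM
  cy3 -> i4 (st.MEM) no-port MEM/MEM
  cy4 -> i5 (ld.MEM) no-port MEM/MEM
  cy5 -> i6 (st.MEM) no-port MEM/MEM
  cy6 -> i7/i8 (ld.MEM;or.ALU) 2-wide
  cy7 -> i9 (xor.ALU) WAW r2
  cy8 -> i10/i11 (or.ALU;or.ALU) 2-wide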